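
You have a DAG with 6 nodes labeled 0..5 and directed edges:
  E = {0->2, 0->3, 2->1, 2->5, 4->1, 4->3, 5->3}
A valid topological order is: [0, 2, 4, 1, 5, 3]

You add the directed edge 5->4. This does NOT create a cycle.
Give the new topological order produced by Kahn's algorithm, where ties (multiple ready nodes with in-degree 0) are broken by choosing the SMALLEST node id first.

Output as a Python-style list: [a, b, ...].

Old toposort: [0, 2, 4, 1, 5, 3]
Added edge: 5->4
Position of 5 (4) > position of 4 (2). Must reorder: 5 must now come before 4.
Run Kahn's algorithm (break ties by smallest node id):
  initial in-degrees: [0, 2, 1, 3, 1, 1]
  ready (indeg=0): [0]
  pop 0: indeg[2]->0; indeg[3]->2 | ready=[2] | order so far=[0]
  pop 2: indeg[1]->1; indeg[5]->0 | ready=[5] | order so far=[0, 2]
  pop 5: indeg[3]->1; indeg[4]->0 | ready=[4] | order so far=[0, 2, 5]
  pop 4: indeg[1]->0; indeg[3]->0 | ready=[1, 3] | order so far=[0, 2, 5, 4]
  pop 1: no out-edges | ready=[3] | order so far=[0, 2, 5, 4, 1]
  pop 3: no out-edges | ready=[] | order so far=[0, 2, 5, 4, 1, 3]
  Result: [0, 2, 5, 4, 1, 3]

Answer: [0, 2, 5, 4, 1, 3]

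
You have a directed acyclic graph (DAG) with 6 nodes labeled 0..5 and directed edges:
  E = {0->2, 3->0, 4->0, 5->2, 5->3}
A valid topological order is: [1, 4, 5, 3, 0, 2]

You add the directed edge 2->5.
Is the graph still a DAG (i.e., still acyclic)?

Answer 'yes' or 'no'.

Answer: no

Derivation:
Given toposort: [1, 4, 5, 3, 0, 2]
Position of 2: index 5; position of 5: index 2
New edge 2->5: backward (u after v in old order)
Backward edge: old toposort is now invalid. Check if this creates a cycle.
Does 5 already reach 2? Reachable from 5: [0, 2, 3, 5]. YES -> cycle!
Still a DAG? no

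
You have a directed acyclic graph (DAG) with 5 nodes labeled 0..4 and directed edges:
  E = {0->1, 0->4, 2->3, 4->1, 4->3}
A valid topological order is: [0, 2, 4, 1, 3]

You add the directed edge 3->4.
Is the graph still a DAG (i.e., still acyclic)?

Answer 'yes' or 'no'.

Given toposort: [0, 2, 4, 1, 3]
Position of 3: index 4; position of 4: index 2
New edge 3->4: backward (u after v in old order)
Backward edge: old toposort is now invalid. Check if this creates a cycle.
Does 4 already reach 3? Reachable from 4: [1, 3, 4]. YES -> cycle!
Still a DAG? no

Answer: no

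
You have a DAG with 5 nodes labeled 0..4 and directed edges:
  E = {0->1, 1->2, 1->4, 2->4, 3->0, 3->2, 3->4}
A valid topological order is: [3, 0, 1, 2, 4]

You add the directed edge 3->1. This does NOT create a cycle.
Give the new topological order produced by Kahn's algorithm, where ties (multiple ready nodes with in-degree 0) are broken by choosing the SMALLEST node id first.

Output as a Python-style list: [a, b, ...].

Answer: [3, 0, 1, 2, 4]

Derivation:
Old toposort: [3, 0, 1, 2, 4]
Added edge: 3->1
Position of 3 (0) < position of 1 (2). Old order still valid.
Run Kahn's algorithm (break ties by smallest node id):
  initial in-degrees: [1, 2, 2, 0, 3]
  ready (indeg=0): [3]
  pop 3: indeg[0]->0; indeg[1]->1; indeg[2]->1; indeg[4]->2 | ready=[0] | order so far=[3]
  pop 0: indeg[1]->0 | ready=[1] | order so far=[3, 0]
  pop 1: indeg[2]->0; indeg[4]->1 | ready=[2] | order so far=[3, 0, 1]
  pop 2: indeg[4]->0 | ready=[4] | order so far=[3, 0, 1, 2]
  pop 4: no out-edges | ready=[] | order so far=[3, 0, 1, 2, 4]
  Result: [3, 0, 1, 2, 4]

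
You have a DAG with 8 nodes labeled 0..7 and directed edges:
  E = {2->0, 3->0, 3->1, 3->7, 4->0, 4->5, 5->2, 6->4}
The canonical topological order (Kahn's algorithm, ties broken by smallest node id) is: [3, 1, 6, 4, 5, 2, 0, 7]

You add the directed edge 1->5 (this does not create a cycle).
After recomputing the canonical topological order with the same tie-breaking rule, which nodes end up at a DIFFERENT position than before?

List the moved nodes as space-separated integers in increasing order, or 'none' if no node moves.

Old toposort: [3, 1, 6, 4, 5, 2, 0, 7]
Added edge 1->5
Recompute Kahn (smallest-id tiebreak):
  initial in-degrees: [3, 1, 1, 0, 1, 2, 0, 1]
  ready (indeg=0): [3, 6]
  pop 3: indeg[0]->2; indeg[1]->0; indeg[7]->0 | ready=[1, 6, 7] | order so far=[3]
  pop 1: indeg[5]->1 | ready=[6, 7] | order so far=[3, 1]
  pop 6: indeg[4]->0 | ready=[4, 7] | order so far=[3, 1, 6]
  pop 4: indeg[0]->1; indeg[5]->0 | ready=[5, 7] | order so far=[3, 1, 6, 4]
  pop 5: indeg[2]->0 | ready=[2, 7] | order so far=[3, 1, 6, 4, 5]
  pop 2: indeg[0]->0 | ready=[0, 7] | order so far=[3, 1, 6, 4, 5, 2]
  pop 0: no out-edges | ready=[7] | order so far=[3, 1, 6, 4, 5, 2, 0]
  pop 7: no out-edges | ready=[] | order so far=[3, 1, 6, 4, 5, 2, 0, 7]
New canonical toposort: [3, 1, 6, 4, 5, 2, 0, 7]
Compare positions:
  Node 0: index 6 -> 6 (same)
  Node 1: index 1 -> 1 (same)
  Node 2: index 5 -> 5 (same)
  Node 3: index 0 -> 0 (same)
  Node 4: index 3 -> 3 (same)
  Node 5: index 4 -> 4 (same)
  Node 6: index 2 -> 2 (same)
  Node 7: index 7 -> 7 (same)
Nodes that changed position: none

Answer: none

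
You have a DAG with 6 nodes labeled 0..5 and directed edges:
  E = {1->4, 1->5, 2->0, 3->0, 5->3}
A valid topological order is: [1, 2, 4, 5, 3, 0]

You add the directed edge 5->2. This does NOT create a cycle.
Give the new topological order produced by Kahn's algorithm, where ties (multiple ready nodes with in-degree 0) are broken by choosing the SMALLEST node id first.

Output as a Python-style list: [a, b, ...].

Answer: [1, 4, 5, 2, 3, 0]

Derivation:
Old toposort: [1, 2, 4, 5, 3, 0]
Added edge: 5->2
Position of 5 (3) > position of 2 (1). Must reorder: 5 must now come before 2.
Run Kahn's algorithm (break ties by smallest node id):
  initial in-degrees: [2, 0, 1, 1, 1, 1]
  ready (indeg=0): [1]
  pop 1: indeg[4]->0; indeg[5]->0 | ready=[4, 5] | order so far=[1]
  pop 4: no out-edges | ready=[5] | order so far=[1, 4]
  pop 5: indeg[2]->0; indeg[3]->0 | ready=[2, 3] | order so far=[1, 4, 5]
  pop 2: indeg[0]->1 | ready=[3] | order so far=[1, 4, 5, 2]
  pop 3: indeg[0]->0 | ready=[0] | order so far=[1, 4, 5, 2, 3]
  pop 0: no out-edges | ready=[] | order so far=[1, 4, 5, 2, 3, 0]
  Result: [1, 4, 5, 2, 3, 0]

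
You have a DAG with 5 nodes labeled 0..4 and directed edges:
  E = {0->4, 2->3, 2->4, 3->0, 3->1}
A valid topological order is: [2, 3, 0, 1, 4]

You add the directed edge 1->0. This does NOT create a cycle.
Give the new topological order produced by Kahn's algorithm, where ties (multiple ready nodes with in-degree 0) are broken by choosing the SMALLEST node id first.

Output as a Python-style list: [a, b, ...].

Answer: [2, 3, 1, 0, 4]

Derivation:
Old toposort: [2, 3, 0, 1, 4]
Added edge: 1->0
Position of 1 (3) > position of 0 (2). Must reorder: 1 must now come before 0.
Run Kahn's algorithm (break ties by smallest node id):
  initial in-degrees: [2, 1, 0, 1, 2]
  ready (indeg=0): [2]
  pop 2: indeg[3]->0; indeg[4]->1 | ready=[3] | order so far=[2]
  pop 3: indeg[0]->1; indeg[1]->0 | ready=[1] | order so far=[2, 3]
  pop 1: indeg[0]->0 | ready=[0] | order so far=[2, 3, 1]
  pop 0: indeg[4]->0 | ready=[4] | order so far=[2, 3, 1, 0]
  pop 4: no out-edges | ready=[] | order so far=[2, 3, 1, 0, 4]
  Result: [2, 3, 1, 0, 4]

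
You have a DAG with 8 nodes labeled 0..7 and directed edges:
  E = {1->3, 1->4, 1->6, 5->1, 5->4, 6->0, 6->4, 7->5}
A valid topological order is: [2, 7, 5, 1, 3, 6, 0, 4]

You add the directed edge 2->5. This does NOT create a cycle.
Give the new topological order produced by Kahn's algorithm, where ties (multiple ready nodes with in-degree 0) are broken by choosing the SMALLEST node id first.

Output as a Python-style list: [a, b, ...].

Old toposort: [2, 7, 5, 1, 3, 6, 0, 4]
Added edge: 2->5
Position of 2 (0) < position of 5 (2). Old order still valid.
Run Kahn's algorithm (break ties by smallest node id):
  initial in-degrees: [1, 1, 0, 1, 3, 2, 1, 0]
  ready (indeg=0): [2, 7]
  pop 2: indeg[5]->1 | ready=[7] | order so far=[2]
  pop 7: indeg[5]->0 | ready=[5] | order so far=[2, 7]
  pop 5: indeg[1]->0; indeg[4]->2 | ready=[1] | order so far=[2, 7, 5]
  pop 1: indeg[3]->0; indeg[4]->1; indeg[6]->0 | ready=[3, 6] | order so far=[2, 7, 5, 1]
  pop 3: no out-edges | ready=[6] | order so far=[2, 7, 5, 1, 3]
  pop 6: indeg[0]->0; indeg[4]->0 | ready=[0, 4] | order so far=[2, 7, 5, 1, 3, 6]
  pop 0: no out-edges | ready=[4] | order so far=[2, 7, 5, 1, 3, 6, 0]
  pop 4: no out-edges | ready=[] | order so far=[2, 7, 5, 1, 3, 6, 0, 4]
  Result: [2, 7, 5, 1, 3, 6, 0, 4]

Answer: [2, 7, 5, 1, 3, 6, 0, 4]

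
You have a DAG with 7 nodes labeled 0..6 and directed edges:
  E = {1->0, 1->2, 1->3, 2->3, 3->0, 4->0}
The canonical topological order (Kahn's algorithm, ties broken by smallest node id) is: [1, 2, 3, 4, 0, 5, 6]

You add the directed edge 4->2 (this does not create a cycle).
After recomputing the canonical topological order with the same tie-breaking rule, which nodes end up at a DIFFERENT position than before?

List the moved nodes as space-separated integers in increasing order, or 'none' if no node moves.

Answer: 2 3 4

Derivation:
Old toposort: [1, 2, 3, 4, 0, 5, 6]
Added edge 4->2
Recompute Kahn (smallest-id tiebreak):
  initial in-degrees: [3, 0, 2, 2, 0, 0, 0]
  ready (indeg=0): [1, 4, 5, 6]
  pop 1: indeg[0]->2; indeg[2]->1; indeg[3]->1 | ready=[4, 5, 6] | order so far=[1]
  pop 4: indeg[0]->1; indeg[2]->0 | ready=[2, 5, 6] | order so far=[1, 4]
  pop 2: indeg[3]->0 | ready=[3, 5, 6] | order so far=[1, 4, 2]
  pop 3: indeg[0]->0 | ready=[0, 5, 6] | order so far=[1, 4, 2, 3]
  pop 0: no out-edges | ready=[5, 6] | order so far=[1, 4, 2, 3, 0]
  pop 5: no out-edges | ready=[6] | order so far=[1, 4, 2, 3, 0, 5]
  pop 6: no out-edges | ready=[] | order so far=[1, 4, 2, 3, 0, 5, 6]
New canonical toposort: [1, 4, 2, 3, 0, 5, 6]
Compare positions:
  Node 0: index 4 -> 4 (same)
  Node 1: index 0 -> 0 (same)
  Node 2: index 1 -> 2 (moved)
  Node 3: index 2 -> 3 (moved)
  Node 4: index 3 -> 1 (moved)
  Node 5: index 5 -> 5 (same)
  Node 6: index 6 -> 6 (same)
Nodes that changed position: 2 3 4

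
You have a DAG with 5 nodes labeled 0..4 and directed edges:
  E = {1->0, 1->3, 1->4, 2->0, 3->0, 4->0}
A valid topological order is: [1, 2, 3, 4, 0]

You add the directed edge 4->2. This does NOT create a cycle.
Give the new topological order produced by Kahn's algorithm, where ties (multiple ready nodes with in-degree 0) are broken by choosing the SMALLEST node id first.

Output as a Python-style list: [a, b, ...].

Answer: [1, 3, 4, 2, 0]

Derivation:
Old toposort: [1, 2, 3, 4, 0]
Added edge: 4->2
Position of 4 (3) > position of 2 (1). Must reorder: 4 must now come before 2.
Run Kahn's algorithm (break ties by smallest node id):
  initial in-degrees: [4, 0, 1, 1, 1]
  ready (indeg=0): [1]
  pop 1: indeg[0]->3; indeg[3]->0; indeg[4]->0 | ready=[3, 4] | order so far=[1]
  pop 3: indeg[0]->2 | ready=[4] | order so far=[1, 3]
  pop 4: indeg[0]->1; indeg[2]->0 | ready=[2] | order so far=[1, 3, 4]
  pop 2: indeg[0]->0 | ready=[0] | order so far=[1, 3, 4, 2]
  pop 0: no out-edges | ready=[] | order so far=[1, 3, 4, 2, 0]
  Result: [1, 3, 4, 2, 0]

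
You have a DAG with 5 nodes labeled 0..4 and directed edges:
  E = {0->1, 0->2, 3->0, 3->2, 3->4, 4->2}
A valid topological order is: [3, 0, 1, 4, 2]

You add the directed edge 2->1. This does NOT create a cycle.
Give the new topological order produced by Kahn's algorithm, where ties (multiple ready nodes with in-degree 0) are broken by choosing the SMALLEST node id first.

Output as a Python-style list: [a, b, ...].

Old toposort: [3, 0, 1, 4, 2]
Added edge: 2->1
Position of 2 (4) > position of 1 (2). Must reorder: 2 must now come before 1.
Run Kahn's algorithm (break ties by smallest node id):
  initial in-degrees: [1, 2, 3, 0, 1]
  ready (indeg=0): [3]
  pop 3: indeg[0]->0; indeg[2]->2; indeg[4]->0 | ready=[0, 4] | order so far=[3]
  pop 0: indeg[1]->1; indeg[2]->1 | ready=[4] | order so far=[3, 0]
  pop 4: indeg[2]->0 | ready=[2] | order so far=[3, 0, 4]
  pop 2: indeg[1]->0 | ready=[1] | order so far=[3, 0, 4, 2]
  pop 1: no out-edges | ready=[] | order so far=[3, 0, 4, 2, 1]
  Result: [3, 0, 4, 2, 1]

Answer: [3, 0, 4, 2, 1]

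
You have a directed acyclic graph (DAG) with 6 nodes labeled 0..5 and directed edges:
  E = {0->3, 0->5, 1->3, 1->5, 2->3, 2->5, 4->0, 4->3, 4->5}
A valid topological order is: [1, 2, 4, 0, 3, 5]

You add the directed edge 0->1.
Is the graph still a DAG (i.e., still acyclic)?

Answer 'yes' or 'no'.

Given toposort: [1, 2, 4, 0, 3, 5]
Position of 0: index 3; position of 1: index 0
New edge 0->1: backward (u after v in old order)
Backward edge: old toposort is now invalid. Check if this creates a cycle.
Does 1 already reach 0? Reachable from 1: [1, 3, 5]. NO -> still a DAG (reorder needed).
Still a DAG? yes

Answer: yes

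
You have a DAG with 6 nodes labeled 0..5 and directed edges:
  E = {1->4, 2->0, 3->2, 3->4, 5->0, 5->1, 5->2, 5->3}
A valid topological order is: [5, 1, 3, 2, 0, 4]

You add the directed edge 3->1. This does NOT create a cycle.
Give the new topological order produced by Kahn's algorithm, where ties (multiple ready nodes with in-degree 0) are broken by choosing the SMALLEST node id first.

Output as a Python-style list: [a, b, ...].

Answer: [5, 3, 1, 2, 0, 4]

Derivation:
Old toposort: [5, 1, 3, 2, 0, 4]
Added edge: 3->1
Position of 3 (2) > position of 1 (1). Must reorder: 3 must now come before 1.
Run Kahn's algorithm (break ties by smallest node id):
  initial in-degrees: [2, 2, 2, 1, 2, 0]
  ready (indeg=0): [5]
  pop 5: indeg[0]->1; indeg[1]->1; indeg[2]->1; indeg[3]->0 | ready=[3] | order so far=[5]
  pop 3: indeg[1]->0; indeg[2]->0; indeg[4]->1 | ready=[1, 2] | order so far=[5, 3]
  pop 1: indeg[4]->0 | ready=[2, 4] | order so far=[5, 3, 1]
  pop 2: indeg[0]->0 | ready=[0, 4] | order so far=[5, 3, 1, 2]
  pop 0: no out-edges | ready=[4] | order so far=[5, 3, 1, 2, 0]
  pop 4: no out-edges | ready=[] | order so far=[5, 3, 1, 2, 0, 4]
  Result: [5, 3, 1, 2, 0, 4]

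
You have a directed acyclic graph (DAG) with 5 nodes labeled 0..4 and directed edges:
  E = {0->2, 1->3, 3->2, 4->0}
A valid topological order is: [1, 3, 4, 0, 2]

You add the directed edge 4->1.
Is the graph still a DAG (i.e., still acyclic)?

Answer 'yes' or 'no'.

Answer: yes

Derivation:
Given toposort: [1, 3, 4, 0, 2]
Position of 4: index 2; position of 1: index 0
New edge 4->1: backward (u after v in old order)
Backward edge: old toposort is now invalid. Check if this creates a cycle.
Does 1 already reach 4? Reachable from 1: [1, 2, 3]. NO -> still a DAG (reorder needed).
Still a DAG? yes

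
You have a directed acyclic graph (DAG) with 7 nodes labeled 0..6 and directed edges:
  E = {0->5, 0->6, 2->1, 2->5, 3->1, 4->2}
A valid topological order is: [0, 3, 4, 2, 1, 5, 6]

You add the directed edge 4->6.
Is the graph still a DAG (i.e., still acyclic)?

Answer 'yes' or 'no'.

Answer: yes

Derivation:
Given toposort: [0, 3, 4, 2, 1, 5, 6]
Position of 4: index 2; position of 6: index 6
New edge 4->6: forward
Forward edge: respects the existing order. Still a DAG, same toposort still valid.
Still a DAG? yes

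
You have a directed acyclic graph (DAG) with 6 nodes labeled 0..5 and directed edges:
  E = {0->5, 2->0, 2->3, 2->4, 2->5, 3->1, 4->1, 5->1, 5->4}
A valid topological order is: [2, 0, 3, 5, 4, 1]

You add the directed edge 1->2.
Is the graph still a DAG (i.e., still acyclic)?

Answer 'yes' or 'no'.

Answer: no

Derivation:
Given toposort: [2, 0, 3, 5, 4, 1]
Position of 1: index 5; position of 2: index 0
New edge 1->2: backward (u after v in old order)
Backward edge: old toposort is now invalid. Check if this creates a cycle.
Does 2 already reach 1? Reachable from 2: [0, 1, 2, 3, 4, 5]. YES -> cycle!
Still a DAG? no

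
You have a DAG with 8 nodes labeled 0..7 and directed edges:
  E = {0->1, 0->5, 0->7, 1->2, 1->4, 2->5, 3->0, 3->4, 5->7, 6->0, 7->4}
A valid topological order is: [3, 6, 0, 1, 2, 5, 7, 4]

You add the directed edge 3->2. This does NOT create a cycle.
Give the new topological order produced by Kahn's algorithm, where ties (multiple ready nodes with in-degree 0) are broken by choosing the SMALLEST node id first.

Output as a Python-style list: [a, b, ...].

Answer: [3, 6, 0, 1, 2, 5, 7, 4]

Derivation:
Old toposort: [3, 6, 0, 1, 2, 5, 7, 4]
Added edge: 3->2
Position of 3 (0) < position of 2 (4). Old order still valid.
Run Kahn's algorithm (break ties by smallest node id):
  initial in-degrees: [2, 1, 2, 0, 3, 2, 0, 2]
  ready (indeg=0): [3, 6]
  pop 3: indeg[0]->1; indeg[2]->1; indeg[4]->2 | ready=[6] | order so far=[3]
  pop 6: indeg[0]->0 | ready=[0] | order so far=[3, 6]
  pop 0: indeg[1]->0; indeg[5]->1; indeg[7]->1 | ready=[1] | order so far=[3, 6, 0]
  pop 1: indeg[2]->0; indeg[4]->1 | ready=[2] | order so far=[3, 6, 0, 1]
  pop 2: indeg[5]->0 | ready=[5] | order so far=[3, 6, 0, 1, 2]
  pop 5: indeg[7]->0 | ready=[7] | order so far=[3, 6, 0, 1, 2, 5]
  pop 7: indeg[4]->0 | ready=[4] | order so far=[3, 6, 0, 1, 2, 5, 7]
  pop 4: no out-edges | ready=[] | order so far=[3, 6, 0, 1, 2, 5, 7, 4]
  Result: [3, 6, 0, 1, 2, 5, 7, 4]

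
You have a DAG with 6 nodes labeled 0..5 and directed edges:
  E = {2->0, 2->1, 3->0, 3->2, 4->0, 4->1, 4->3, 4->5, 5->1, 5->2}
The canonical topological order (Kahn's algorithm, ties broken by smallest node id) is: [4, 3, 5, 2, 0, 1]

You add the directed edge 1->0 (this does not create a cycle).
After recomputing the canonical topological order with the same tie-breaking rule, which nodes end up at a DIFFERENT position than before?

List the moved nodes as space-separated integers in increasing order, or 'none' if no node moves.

Old toposort: [4, 3, 5, 2, 0, 1]
Added edge 1->0
Recompute Kahn (smallest-id tiebreak):
  initial in-degrees: [4, 3, 2, 1, 0, 1]
  ready (indeg=0): [4]
  pop 4: indeg[0]->3; indeg[1]->2; indeg[3]->0; indeg[5]->0 | ready=[3, 5] | order so far=[4]
  pop 3: indeg[0]->2; indeg[2]->1 | ready=[5] | order so far=[4, 3]
  pop 5: indeg[1]->1; indeg[2]->0 | ready=[2] | order so far=[4, 3, 5]
  pop 2: indeg[0]->1; indeg[1]->0 | ready=[1] | order so far=[4, 3, 5, 2]
  pop 1: indeg[0]->0 | ready=[0] | order so far=[4, 3, 5, 2, 1]
  pop 0: no out-edges | ready=[] | order so far=[4, 3, 5, 2, 1, 0]
New canonical toposort: [4, 3, 5, 2, 1, 0]
Compare positions:
  Node 0: index 4 -> 5 (moved)
  Node 1: index 5 -> 4 (moved)
  Node 2: index 3 -> 3 (same)
  Node 3: index 1 -> 1 (same)
  Node 4: index 0 -> 0 (same)
  Node 5: index 2 -> 2 (same)
Nodes that changed position: 0 1

Answer: 0 1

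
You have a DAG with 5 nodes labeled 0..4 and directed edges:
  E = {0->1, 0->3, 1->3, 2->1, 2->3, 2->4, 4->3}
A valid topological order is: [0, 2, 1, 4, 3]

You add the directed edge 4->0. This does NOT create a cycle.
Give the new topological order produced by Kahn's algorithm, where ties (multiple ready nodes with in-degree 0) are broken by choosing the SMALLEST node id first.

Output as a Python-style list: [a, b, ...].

Old toposort: [0, 2, 1, 4, 3]
Added edge: 4->0
Position of 4 (3) > position of 0 (0). Must reorder: 4 must now come before 0.
Run Kahn's algorithm (break ties by smallest node id):
  initial in-degrees: [1, 2, 0, 4, 1]
  ready (indeg=0): [2]
  pop 2: indeg[1]->1; indeg[3]->3; indeg[4]->0 | ready=[4] | order so far=[2]
  pop 4: indeg[0]->0; indeg[3]->2 | ready=[0] | order so far=[2, 4]
  pop 0: indeg[1]->0; indeg[3]->1 | ready=[1] | order so far=[2, 4, 0]
  pop 1: indeg[3]->0 | ready=[3] | order so far=[2, 4, 0, 1]
  pop 3: no out-edges | ready=[] | order so far=[2, 4, 0, 1, 3]
  Result: [2, 4, 0, 1, 3]

Answer: [2, 4, 0, 1, 3]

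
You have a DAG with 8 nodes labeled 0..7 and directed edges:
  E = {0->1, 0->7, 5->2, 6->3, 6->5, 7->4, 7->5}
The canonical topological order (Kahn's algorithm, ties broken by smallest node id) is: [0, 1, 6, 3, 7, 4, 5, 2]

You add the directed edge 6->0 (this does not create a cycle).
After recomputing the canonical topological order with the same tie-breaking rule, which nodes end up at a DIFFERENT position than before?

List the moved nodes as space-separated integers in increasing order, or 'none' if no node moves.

Old toposort: [0, 1, 6, 3, 7, 4, 5, 2]
Added edge 6->0
Recompute Kahn (smallest-id tiebreak):
  initial in-degrees: [1, 1, 1, 1, 1, 2, 0, 1]
  ready (indeg=0): [6]
  pop 6: indeg[0]->0; indeg[3]->0; indeg[5]->1 | ready=[0, 3] | order so far=[6]
  pop 0: indeg[1]->0; indeg[7]->0 | ready=[1, 3, 7] | order so far=[6, 0]
  pop 1: no out-edges | ready=[3, 7] | order so far=[6, 0, 1]
  pop 3: no out-edges | ready=[7] | order so far=[6, 0, 1, 3]
  pop 7: indeg[4]->0; indeg[5]->0 | ready=[4, 5] | order so far=[6, 0, 1, 3, 7]
  pop 4: no out-edges | ready=[5] | order so far=[6, 0, 1, 3, 7, 4]
  pop 5: indeg[2]->0 | ready=[2] | order so far=[6, 0, 1, 3, 7, 4, 5]
  pop 2: no out-edges | ready=[] | order so far=[6, 0, 1, 3, 7, 4, 5, 2]
New canonical toposort: [6, 0, 1, 3, 7, 4, 5, 2]
Compare positions:
  Node 0: index 0 -> 1 (moved)
  Node 1: index 1 -> 2 (moved)
  Node 2: index 7 -> 7 (same)
  Node 3: index 3 -> 3 (same)
  Node 4: index 5 -> 5 (same)
  Node 5: index 6 -> 6 (same)
  Node 6: index 2 -> 0 (moved)
  Node 7: index 4 -> 4 (same)
Nodes that changed position: 0 1 6

Answer: 0 1 6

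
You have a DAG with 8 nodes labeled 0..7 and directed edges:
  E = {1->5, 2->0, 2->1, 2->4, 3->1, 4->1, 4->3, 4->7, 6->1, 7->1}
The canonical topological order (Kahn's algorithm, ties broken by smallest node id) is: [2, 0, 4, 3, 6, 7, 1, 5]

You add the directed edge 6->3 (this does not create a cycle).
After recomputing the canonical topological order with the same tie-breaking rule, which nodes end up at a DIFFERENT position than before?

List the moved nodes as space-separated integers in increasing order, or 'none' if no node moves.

Old toposort: [2, 0, 4, 3, 6, 7, 1, 5]
Added edge 6->3
Recompute Kahn (smallest-id tiebreak):
  initial in-degrees: [1, 5, 0, 2, 1, 1, 0, 1]
  ready (indeg=0): [2, 6]
  pop 2: indeg[0]->0; indeg[1]->4; indeg[4]->0 | ready=[0, 4, 6] | order so far=[2]
  pop 0: no out-edges | ready=[4, 6] | order so far=[2, 0]
  pop 4: indeg[1]->3; indeg[3]->1; indeg[7]->0 | ready=[6, 7] | order so far=[2, 0, 4]
  pop 6: indeg[1]->2; indeg[3]->0 | ready=[3, 7] | order so far=[2, 0, 4, 6]
  pop 3: indeg[1]->1 | ready=[7] | order so far=[2, 0, 4, 6, 3]
  pop 7: indeg[1]->0 | ready=[1] | order so far=[2, 0, 4, 6, 3, 7]
  pop 1: indeg[5]->0 | ready=[5] | order so far=[2, 0, 4, 6, 3, 7, 1]
  pop 5: no out-edges | ready=[] | order so far=[2, 0, 4, 6, 3, 7, 1, 5]
New canonical toposort: [2, 0, 4, 6, 3, 7, 1, 5]
Compare positions:
  Node 0: index 1 -> 1 (same)
  Node 1: index 6 -> 6 (same)
  Node 2: index 0 -> 0 (same)
  Node 3: index 3 -> 4 (moved)
  Node 4: index 2 -> 2 (same)
  Node 5: index 7 -> 7 (same)
  Node 6: index 4 -> 3 (moved)
  Node 7: index 5 -> 5 (same)
Nodes that changed position: 3 6

Answer: 3 6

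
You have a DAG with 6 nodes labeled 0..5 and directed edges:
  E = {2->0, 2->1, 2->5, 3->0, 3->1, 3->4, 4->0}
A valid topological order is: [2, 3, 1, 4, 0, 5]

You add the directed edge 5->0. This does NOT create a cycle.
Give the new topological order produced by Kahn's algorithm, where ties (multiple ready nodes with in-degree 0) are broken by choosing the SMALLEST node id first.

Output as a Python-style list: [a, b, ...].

Answer: [2, 3, 1, 4, 5, 0]

Derivation:
Old toposort: [2, 3, 1, 4, 0, 5]
Added edge: 5->0
Position of 5 (5) > position of 0 (4). Must reorder: 5 must now come before 0.
Run Kahn's algorithm (break ties by smallest node id):
  initial in-degrees: [4, 2, 0, 0, 1, 1]
  ready (indeg=0): [2, 3]
  pop 2: indeg[0]->3; indeg[1]->1; indeg[5]->0 | ready=[3, 5] | order so far=[2]
  pop 3: indeg[0]->2; indeg[1]->0; indeg[4]->0 | ready=[1, 4, 5] | order so far=[2, 3]
  pop 1: no out-edges | ready=[4, 5] | order so far=[2, 3, 1]
  pop 4: indeg[0]->1 | ready=[5] | order so far=[2, 3, 1, 4]
  pop 5: indeg[0]->0 | ready=[0] | order so far=[2, 3, 1, 4, 5]
  pop 0: no out-edges | ready=[] | order so far=[2, 3, 1, 4, 5, 0]
  Result: [2, 3, 1, 4, 5, 0]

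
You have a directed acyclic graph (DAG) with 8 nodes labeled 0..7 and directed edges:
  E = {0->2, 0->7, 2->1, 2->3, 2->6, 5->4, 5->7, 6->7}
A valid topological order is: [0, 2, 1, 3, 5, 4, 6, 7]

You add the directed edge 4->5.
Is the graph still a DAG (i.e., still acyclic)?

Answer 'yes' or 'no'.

Answer: no

Derivation:
Given toposort: [0, 2, 1, 3, 5, 4, 6, 7]
Position of 4: index 5; position of 5: index 4
New edge 4->5: backward (u after v in old order)
Backward edge: old toposort is now invalid. Check if this creates a cycle.
Does 5 already reach 4? Reachable from 5: [4, 5, 7]. YES -> cycle!
Still a DAG? no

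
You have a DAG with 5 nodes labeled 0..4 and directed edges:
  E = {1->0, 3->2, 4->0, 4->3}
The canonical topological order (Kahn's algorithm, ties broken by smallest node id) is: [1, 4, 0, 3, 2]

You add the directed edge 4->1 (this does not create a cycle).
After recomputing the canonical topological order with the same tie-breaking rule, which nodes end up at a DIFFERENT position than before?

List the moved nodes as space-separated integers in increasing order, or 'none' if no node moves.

Answer: 1 4

Derivation:
Old toposort: [1, 4, 0, 3, 2]
Added edge 4->1
Recompute Kahn (smallest-id tiebreak):
  initial in-degrees: [2, 1, 1, 1, 0]
  ready (indeg=0): [4]
  pop 4: indeg[0]->1; indeg[1]->0; indeg[3]->0 | ready=[1, 3] | order so far=[4]
  pop 1: indeg[0]->0 | ready=[0, 3] | order so far=[4, 1]
  pop 0: no out-edges | ready=[3] | order so far=[4, 1, 0]
  pop 3: indeg[2]->0 | ready=[2] | order so far=[4, 1, 0, 3]
  pop 2: no out-edges | ready=[] | order so far=[4, 1, 0, 3, 2]
New canonical toposort: [4, 1, 0, 3, 2]
Compare positions:
  Node 0: index 2 -> 2 (same)
  Node 1: index 0 -> 1 (moved)
  Node 2: index 4 -> 4 (same)
  Node 3: index 3 -> 3 (same)
  Node 4: index 1 -> 0 (moved)
Nodes that changed position: 1 4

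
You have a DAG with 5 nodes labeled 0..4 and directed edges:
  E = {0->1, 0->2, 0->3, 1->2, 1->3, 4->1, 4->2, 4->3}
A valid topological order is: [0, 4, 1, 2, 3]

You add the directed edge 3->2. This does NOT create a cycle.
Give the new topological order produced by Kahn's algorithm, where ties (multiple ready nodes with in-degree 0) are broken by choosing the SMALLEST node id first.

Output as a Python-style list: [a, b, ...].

Answer: [0, 4, 1, 3, 2]

Derivation:
Old toposort: [0, 4, 1, 2, 3]
Added edge: 3->2
Position of 3 (4) > position of 2 (3). Must reorder: 3 must now come before 2.
Run Kahn's algorithm (break ties by smallest node id):
  initial in-degrees: [0, 2, 4, 3, 0]
  ready (indeg=0): [0, 4]
  pop 0: indeg[1]->1; indeg[2]->3; indeg[3]->2 | ready=[4] | order so far=[0]
  pop 4: indeg[1]->0; indeg[2]->2; indeg[3]->1 | ready=[1] | order so far=[0, 4]
  pop 1: indeg[2]->1; indeg[3]->0 | ready=[3] | order so far=[0, 4, 1]
  pop 3: indeg[2]->0 | ready=[2] | order so far=[0, 4, 1, 3]
  pop 2: no out-edges | ready=[] | order so far=[0, 4, 1, 3, 2]
  Result: [0, 4, 1, 3, 2]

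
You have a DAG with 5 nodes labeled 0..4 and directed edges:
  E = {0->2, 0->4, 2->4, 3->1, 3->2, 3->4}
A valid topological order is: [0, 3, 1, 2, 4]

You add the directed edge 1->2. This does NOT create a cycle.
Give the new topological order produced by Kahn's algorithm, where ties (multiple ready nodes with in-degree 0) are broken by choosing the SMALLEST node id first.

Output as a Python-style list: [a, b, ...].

Old toposort: [0, 3, 1, 2, 4]
Added edge: 1->2
Position of 1 (2) < position of 2 (3). Old order still valid.
Run Kahn's algorithm (break ties by smallest node id):
  initial in-degrees: [0, 1, 3, 0, 3]
  ready (indeg=0): [0, 3]
  pop 0: indeg[2]->2; indeg[4]->2 | ready=[3] | order so far=[0]
  pop 3: indeg[1]->0; indeg[2]->1; indeg[4]->1 | ready=[1] | order so far=[0, 3]
  pop 1: indeg[2]->0 | ready=[2] | order so far=[0, 3, 1]
  pop 2: indeg[4]->0 | ready=[4] | order so far=[0, 3, 1, 2]
  pop 4: no out-edges | ready=[] | order so far=[0, 3, 1, 2, 4]
  Result: [0, 3, 1, 2, 4]

Answer: [0, 3, 1, 2, 4]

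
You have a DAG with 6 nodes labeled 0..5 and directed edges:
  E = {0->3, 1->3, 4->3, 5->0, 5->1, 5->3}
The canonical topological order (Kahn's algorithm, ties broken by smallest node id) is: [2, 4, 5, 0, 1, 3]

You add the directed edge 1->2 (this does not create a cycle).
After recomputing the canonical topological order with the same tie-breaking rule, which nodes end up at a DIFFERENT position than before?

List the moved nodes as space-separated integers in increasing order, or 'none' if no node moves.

Answer: 0 1 2 4 5

Derivation:
Old toposort: [2, 4, 5, 0, 1, 3]
Added edge 1->2
Recompute Kahn (smallest-id tiebreak):
  initial in-degrees: [1, 1, 1, 4, 0, 0]
  ready (indeg=0): [4, 5]
  pop 4: indeg[3]->3 | ready=[5] | order so far=[4]
  pop 5: indeg[0]->0; indeg[1]->0; indeg[3]->2 | ready=[0, 1] | order so far=[4, 5]
  pop 0: indeg[3]->1 | ready=[1] | order so far=[4, 5, 0]
  pop 1: indeg[2]->0; indeg[3]->0 | ready=[2, 3] | order so far=[4, 5, 0, 1]
  pop 2: no out-edges | ready=[3] | order so far=[4, 5, 0, 1, 2]
  pop 3: no out-edges | ready=[] | order so far=[4, 5, 0, 1, 2, 3]
New canonical toposort: [4, 5, 0, 1, 2, 3]
Compare positions:
  Node 0: index 3 -> 2 (moved)
  Node 1: index 4 -> 3 (moved)
  Node 2: index 0 -> 4 (moved)
  Node 3: index 5 -> 5 (same)
  Node 4: index 1 -> 0 (moved)
  Node 5: index 2 -> 1 (moved)
Nodes that changed position: 0 1 2 4 5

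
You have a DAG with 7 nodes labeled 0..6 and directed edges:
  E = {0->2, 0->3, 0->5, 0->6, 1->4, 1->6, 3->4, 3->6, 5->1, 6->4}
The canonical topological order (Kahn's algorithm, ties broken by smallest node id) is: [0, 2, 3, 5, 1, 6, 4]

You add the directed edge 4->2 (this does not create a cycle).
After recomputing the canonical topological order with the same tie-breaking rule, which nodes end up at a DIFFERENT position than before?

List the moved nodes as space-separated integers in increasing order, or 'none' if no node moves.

Old toposort: [0, 2, 3, 5, 1, 6, 4]
Added edge 4->2
Recompute Kahn (smallest-id tiebreak):
  initial in-degrees: [0, 1, 2, 1, 3, 1, 3]
  ready (indeg=0): [0]
  pop 0: indeg[2]->1; indeg[3]->0; indeg[5]->0; indeg[6]->2 | ready=[3, 5] | order so far=[0]
  pop 3: indeg[4]->2; indeg[6]->1 | ready=[5] | order so far=[0, 3]
  pop 5: indeg[1]->0 | ready=[1] | order so far=[0, 3, 5]
  pop 1: indeg[4]->1; indeg[6]->0 | ready=[6] | order so far=[0, 3, 5, 1]
  pop 6: indeg[4]->0 | ready=[4] | order so far=[0, 3, 5, 1, 6]
  pop 4: indeg[2]->0 | ready=[2] | order so far=[0, 3, 5, 1, 6, 4]
  pop 2: no out-edges | ready=[] | order so far=[0, 3, 5, 1, 6, 4, 2]
New canonical toposort: [0, 3, 5, 1, 6, 4, 2]
Compare positions:
  Node 0: index 0 -> 0 (same)
  Node 1: index 4 -> 3 (moved)
  Node 2: index 1 -> 6 (moved)
  Node 3: index 2 -> 1 (moved)
  Node 4: index 6 -> 5 (moved)
  Node 5: index 3 -> 2 (moved)
  Node 6: index 5 -> 4 (moved)
Nodes that changed position: 1 2 3 4 5 6

Answer: 1 2 3 4 5 6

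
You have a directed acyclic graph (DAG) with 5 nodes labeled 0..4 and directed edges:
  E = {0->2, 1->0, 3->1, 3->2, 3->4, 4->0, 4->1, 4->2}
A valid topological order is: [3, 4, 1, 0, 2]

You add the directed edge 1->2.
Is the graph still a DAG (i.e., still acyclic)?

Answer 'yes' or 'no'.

Answer: yes

Derivation:
Given toposort: [3, 4, 1, 0, 2]
Position of 1: index 2; position of 2: index 4
New edge 1->2: forward
Forward edge: respects the existing order. Still a DAG, same toposort still valid.
Still a DAG? yes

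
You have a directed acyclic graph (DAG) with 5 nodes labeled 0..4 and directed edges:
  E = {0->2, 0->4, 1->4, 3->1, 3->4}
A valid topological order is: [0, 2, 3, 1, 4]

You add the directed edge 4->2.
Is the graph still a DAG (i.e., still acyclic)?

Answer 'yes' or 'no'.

Answer: yes

Derivation:
Given toposort: [0, 2, 3, 1, 4]
Position of 4: index 4; position of 2: index 1
New edge 4->2: backward (u after v in old order)
Backward edge: old toposort is now invalid. Check if this creates a cycle.
Does 2 already reach 4? Reachable from 2: [2]. NO -> still a DAG (reorder needed).
Still a DAG? yes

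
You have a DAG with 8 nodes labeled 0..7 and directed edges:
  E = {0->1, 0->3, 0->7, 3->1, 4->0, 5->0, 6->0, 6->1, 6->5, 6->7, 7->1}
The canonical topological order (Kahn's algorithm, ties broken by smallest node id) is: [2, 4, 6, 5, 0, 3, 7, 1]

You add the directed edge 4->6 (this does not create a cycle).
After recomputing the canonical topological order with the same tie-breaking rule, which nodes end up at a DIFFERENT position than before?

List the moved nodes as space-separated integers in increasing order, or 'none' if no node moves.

Old toposort: [2, 4, 6, 5, 0, 3, 7, 1]
Added edge 4->6
Recompute Kahn (smallest-id tiebreak):
  initial in-degrees: [3, 4, 0, 1, 0, 1, 1, 2]
  ready (indeg=0): [2, 4]
  pop 2: no out-edges | ready=[4] | order so far=[2]
  pop 4: indeg[0]->2; indeg[6]->0 | ready=[6] | order so far=[2, 4]
  pop 6: indeg[0]->1; indeg[1]->3; indeg[5]->0; indeg[7]->1 | ready=[5] | order so far=[2, 4, 6]
  pop 5: indeg[0]->0 | ready=[0] | order so far=[2, 4, 6, 5]
  pop 0: indeg[1]->2; indeg[3]->0; indeg[7]->0 | ready=[3, 7] | order so far=[2, 4, 6, 5, 0]
  pop 3: indeg[1]->1 | ready=[7] | order so far=[2, 4, 6, 5, 0, 3]
  pop 7: indeg[1]->0 | ready=[1] | order so far=[2, 4, 6, 5, 0, 3, 7]
  pop 1: no out-edges | ready=[] | order so far=[2, 4, 6, 5, 0, 3, 7, 1]
New canonical toposort: [2, 4, 6, 5, 0, 3, 7, 1]
Compare positions:
  Node 0: index 4 -> 4 (same)
  Node 1: index 7 -> 7 (same)
  Node 2: index 0 -> 0 (same)
  Node 3: index 5 -> 5 (same)
  Node 4: index 1 -> 1 (same)
  Node 5: index 3 -> 3 (same)
  Node 6: index 2 -> 2 (same)
  Node 7: index 6 -> 6 (same)
Nodes that changed position: none

Answer: none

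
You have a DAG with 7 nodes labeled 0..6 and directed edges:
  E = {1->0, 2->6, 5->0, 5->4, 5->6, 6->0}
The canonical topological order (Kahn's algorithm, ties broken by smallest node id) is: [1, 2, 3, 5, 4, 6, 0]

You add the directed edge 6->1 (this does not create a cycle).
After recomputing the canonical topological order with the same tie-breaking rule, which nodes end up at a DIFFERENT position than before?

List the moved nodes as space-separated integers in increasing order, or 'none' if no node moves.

Answer: 1 2 3 4 5 6

Derivation:
Old toposort: [1, 2, 3, 5, 4, 6, 0]
Added edge 6->1
Recompute Kahn (smallest-id tiebreak):
  initial in-degrees: [3, 1, 0, 0, 1, 0, 2]
  ready (indeg=0): [2, 3, 5]
  pop 2: indeg[6]->1 | ready=[3, 5] | order so far=[2]
  pop 3: no out-edges | ready=[5] | order so far=[2, 3]
  pop 5: indeg[0]->2; indeg[4]->0; indeg[6]->0 | ready=[4, 6] | order so far=[2, 3, 5]
  pop 4: no out-edges | ready=[6] | order so far=[2, 3, 5, 4]
  pop 6: indeg[0]->1; indeg[1]->0 | ready=[1] | order so far=[2, 3, 5, 4, 6]
  pop 1: indeg[0]->0 | ready=[0] | order so far=[2, 3, 5, 4, 6, 1]
  pop 0: no out-edges | ready=[] | order so far=[2, 3, 5, 4, 6, 1, 0]
New canonical toposort: [2, 3, 5, 4, 6, 1, 0]
Compare positions:
  Node 0: index 6 -> 6 (same)
  Node 1: index 0 -> 5 (moved)
  Node 2: index 1 -> 0 (moved)
  Node 3: index 2 -> 1 (moved)
  Node 4: index 4 -> 3 (moved)
  Node 5: index 3 -> 2 (moved)
  Node 6: index 5 -> 4 (moved)
Nodes that changed position: 1 2 3 4 5 6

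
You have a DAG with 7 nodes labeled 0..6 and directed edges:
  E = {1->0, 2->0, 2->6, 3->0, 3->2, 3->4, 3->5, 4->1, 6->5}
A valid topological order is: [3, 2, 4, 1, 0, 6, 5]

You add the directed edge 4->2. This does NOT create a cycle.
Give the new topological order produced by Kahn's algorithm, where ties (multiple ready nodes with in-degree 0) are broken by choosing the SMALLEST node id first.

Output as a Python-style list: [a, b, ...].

Answer: [3, 4, 1, 2, 0, 6, 5]

Derivation:
Old toposort: [3, 2, 4, 1, 0, 6, 5]
Added edge: 4->2
Position of 4 (2) > position of 2 (1). Must reorder: 4 must now come before 2.
Run Kahn's algorithm (break ties by smallest node id):
  initial in-degrees: [3, 1, 2, 0, 1, 2, 1]
  ready (indeg=0): [3]
  pop 3: indeg[0]->2; indeg[2]->1; indeg[4]->0; indeg[5]->1 | ready=[4] | order so far=[3]
  pop 4: indeg[1]->0; indeg[2]->0 | ready=[1, 2] | order so far=[3, 4]
  pop 1: indeg[0]->1 | ready=[2] | order so far=[3, 4, 1]
  pop 2: indeg[0]->0; indeg[6]->0 | ready=[0, 6] | order so far=[3, 4, 1, 2]
  pop 0: no out-edges | ready=[6] | order so far=[3, 4, 1, 2, 0]
  pop 6: indeg[5]->0 | ready=[5] | order so far=[3, 4, 1, 2, 0, 6]
  pop 5: no out-edges | ready=[] | order so far=[3, 4, 1, 2, 0, 6, 5]
  Result: [3, 4, 1, 2, 0, 6, 5]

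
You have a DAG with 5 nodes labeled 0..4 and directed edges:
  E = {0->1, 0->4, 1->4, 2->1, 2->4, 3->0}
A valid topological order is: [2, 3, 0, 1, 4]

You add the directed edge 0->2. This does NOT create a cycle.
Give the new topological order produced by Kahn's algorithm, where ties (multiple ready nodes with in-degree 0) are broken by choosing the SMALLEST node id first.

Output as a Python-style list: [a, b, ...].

Answer: [3, 0, 2, 1, 4]

Derivation:
Old toposort: [2, 3, 0, 1, 4]
Added edge: 0->2
Position of 0 (2) > position of 2 (0). Must reorder: 0 must now come before 2.
Run Kahn's algorithm (break ties by smallest node id):
  initial in-degrees: [1, 2, 1, 0, 3]
  ready (indeg=0): [3]
  pop 3: indeg[0]->0 | ready=[0] | order so far=[3]
  pop 0: indeg[1]->1; indeg[2]->0; indeg[4]->2 | ready=[2] | order so far=[3, 0]
  pop 2: indeg[1]->0; indeg[4]->1 | ready=[1] | order so far=[3, 0, 2]
  pop 1: indeg[4]->0 | ready=[4] | order so far=[3, 0, 2, 1]
  pop 4: no out-edges | ready=[] | order so far=[3, 0, 2, 1, 4]
  Result: [3, 0, 2, 1, 4]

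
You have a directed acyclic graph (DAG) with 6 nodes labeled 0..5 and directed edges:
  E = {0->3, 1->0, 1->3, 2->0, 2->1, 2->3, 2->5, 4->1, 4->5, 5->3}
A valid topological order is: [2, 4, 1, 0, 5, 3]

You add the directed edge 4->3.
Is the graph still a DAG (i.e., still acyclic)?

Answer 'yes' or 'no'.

Given toposort: [2, 4, 1, 0, 5, 3]
Position of 4: index 1; position of 3: index 5
New edge 4->3: forward
Forward edge: respects the existing order. Still a DAG, same toposort still valid.
Still a DAG? yes

Answer: yes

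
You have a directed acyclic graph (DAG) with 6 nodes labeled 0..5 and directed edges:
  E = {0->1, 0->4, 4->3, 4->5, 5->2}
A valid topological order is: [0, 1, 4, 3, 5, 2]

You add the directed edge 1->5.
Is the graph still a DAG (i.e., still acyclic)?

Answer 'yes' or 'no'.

Answer: yes

Derivation:
Given toposort: [0, 1, 4, 3, 5, 2]
Position of 1: index 1; position of 5: index 4
New edge 1->5: forward
Forward edge: respects the existing order. Still a DAG, same toposort still valid.
Still a DAG? yes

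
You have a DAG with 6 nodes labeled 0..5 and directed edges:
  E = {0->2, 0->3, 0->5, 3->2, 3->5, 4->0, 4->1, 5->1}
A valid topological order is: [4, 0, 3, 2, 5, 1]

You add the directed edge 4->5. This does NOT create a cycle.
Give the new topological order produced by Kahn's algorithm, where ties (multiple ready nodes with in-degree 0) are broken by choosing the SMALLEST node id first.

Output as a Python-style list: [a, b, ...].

Old toposort: [4, 0, 3, 2, 5, 1]
Added edge: 4->5
Position of 4 (0) < position of 5 (4). Old order still valid.
Run Kahn's algorithm (break ties by smallest node id):
  initial in-degrees: [1, 2, 2, 1, 0, 3]
  ready (indeg=0): [4]
  pop 4: indeg[0]->0; indeg[1]->1; indeg[5]->2 | ready=[0] | order so far=[4]
  pop 0: indeg[2]->1; indeg[3]->0; indeg[5]->1 | ready=[3] | order so far=[4, 0]
  pop 3: indeg[2]->0; indeg[5]->0 | ready=[2, 5] | order so far=[4, 0, 3]
  pop 2: no out-edges | ready=[5] | order so far=[4, 0, 3, 2]
  pop 5: indeg[1]->0 | ready=[1] | order so far=[4, 0, 3, 2, 5]
  pop 1: no out-edges | ready=[] | order so far=[4, 0, 3, 2, 5, 1]
  Result: [4, 0, 3, 2, 5, 1]

Answer: [4, 0, 3, 2, 5, 1]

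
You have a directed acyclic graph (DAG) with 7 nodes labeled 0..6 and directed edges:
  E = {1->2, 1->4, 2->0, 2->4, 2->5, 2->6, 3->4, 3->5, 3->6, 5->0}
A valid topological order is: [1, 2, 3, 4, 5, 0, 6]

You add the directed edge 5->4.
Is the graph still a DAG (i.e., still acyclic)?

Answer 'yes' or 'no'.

Answer: yes

Derivation:
Given toposort: [1, 2, 3, 4, 5, 0, 6]
Position of 5: index 4; position of 4: index 3
New edge 5->4: backward (u after v in old order)
Backward edge: old toposort is now invalid. Check if this creates a cycle.
Does 4 already reach 5? Reachable from 4: [4]. NO -> still a DAG (reorder needed).
Still a DAG? yes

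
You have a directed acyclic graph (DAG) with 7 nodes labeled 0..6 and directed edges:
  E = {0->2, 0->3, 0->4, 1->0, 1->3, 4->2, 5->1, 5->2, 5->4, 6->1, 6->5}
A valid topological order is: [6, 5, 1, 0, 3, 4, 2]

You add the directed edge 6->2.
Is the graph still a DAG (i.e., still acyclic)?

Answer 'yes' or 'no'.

Answer: yes

Derivation:
Given toposort: [6, 5, 1, 0, 3, 4, 2]
Position of 6: index 0; position of 2: index 6
New edge 6->2: forward
Forward edge: respects the existing order. Still a DAG, same toposort still valid.
Still a DAG? yes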